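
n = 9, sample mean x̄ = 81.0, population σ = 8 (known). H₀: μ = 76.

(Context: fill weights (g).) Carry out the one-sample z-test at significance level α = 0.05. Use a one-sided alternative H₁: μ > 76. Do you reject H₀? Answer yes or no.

SE = σ/√n = 8/√9 = 2.6667
z = (x̄−μ₀)/SE = (81.0−76)/2.6667 = 1.8750
p-value (one-sided, H₁ greater) = 0.03040
At α=0.05: p < α → reject H₀

reject H₀: yes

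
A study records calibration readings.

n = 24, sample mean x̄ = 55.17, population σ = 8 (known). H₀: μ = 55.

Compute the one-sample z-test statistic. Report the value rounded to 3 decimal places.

SE = σ/√n = 8/√24 = 1.6330
z = (x̄−μ₀)/SE = (55.17−55)/1.6330 = 0.1041

test statistic = 0.104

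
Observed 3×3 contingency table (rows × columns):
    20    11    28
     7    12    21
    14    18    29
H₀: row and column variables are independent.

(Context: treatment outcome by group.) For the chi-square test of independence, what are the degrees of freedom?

degrees of freedom = 4

df = (r−1)(c−1) = (3−1)·(3−1) = 4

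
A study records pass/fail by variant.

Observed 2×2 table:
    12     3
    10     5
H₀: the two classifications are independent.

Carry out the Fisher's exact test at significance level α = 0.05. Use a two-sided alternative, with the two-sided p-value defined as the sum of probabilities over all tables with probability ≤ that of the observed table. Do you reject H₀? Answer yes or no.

reject H₀: no

Margins: r₁=15, r₂=15, c₁=22, c₂=8, n=30
p_obs = C(15,12)·C(15,10)/C(30,22); sum pmf over tables with pmf ≤ p_obs
p-value (two-sided) = 0.68166
At α=0.05: p ≥ α → fail to reject H₀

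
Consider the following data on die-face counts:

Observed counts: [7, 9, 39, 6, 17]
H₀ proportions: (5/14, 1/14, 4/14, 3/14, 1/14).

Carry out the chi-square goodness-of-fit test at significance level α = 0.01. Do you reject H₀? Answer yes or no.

reject H₀: yes

n = 78; E_i = n·p_i = [27.86, 5.57, 22.29, 16.71, 5.57]
χ² = (7−27.86)²/27.86 + (9−5.57)²/5.57 + (39−22.29)²/22.29 + (6−16.71)²/16.71 + (17−5.57)²/5.57 = 60.5731
df = 4
p-value (upper-tail) = 0.00000
At α=0.01: p < α → reject H₀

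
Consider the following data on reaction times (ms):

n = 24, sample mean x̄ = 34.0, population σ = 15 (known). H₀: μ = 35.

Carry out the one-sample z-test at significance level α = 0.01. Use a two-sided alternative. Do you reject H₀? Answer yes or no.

reject H₀: no

SE = σ/√n = 15/√24 = 3.0619
z = (x̄−μ₀)/SE = (34.0−35)/3.0619 = -0.3266
p-value (two-sided) = 0.74397
At α=0.01: p ≥ α → fail to reject H₀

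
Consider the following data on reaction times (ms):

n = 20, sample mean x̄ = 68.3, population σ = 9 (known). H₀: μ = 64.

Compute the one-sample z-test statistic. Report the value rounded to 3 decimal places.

SE = σ/√n = 9/√20 = 2.0125
z = (x̄−μ₀)/SE = (68.3−64)/2.0125 = 2.1367

test statistic = 2.137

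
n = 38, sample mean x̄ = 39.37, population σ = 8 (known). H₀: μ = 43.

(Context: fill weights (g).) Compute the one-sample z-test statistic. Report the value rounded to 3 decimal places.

test statistic = -2.797

SE = σ/√n = 8/√38 = 1.2978
z = (x̄−μ₀)/SE = (39.37−43)/1.2978 = -2.7971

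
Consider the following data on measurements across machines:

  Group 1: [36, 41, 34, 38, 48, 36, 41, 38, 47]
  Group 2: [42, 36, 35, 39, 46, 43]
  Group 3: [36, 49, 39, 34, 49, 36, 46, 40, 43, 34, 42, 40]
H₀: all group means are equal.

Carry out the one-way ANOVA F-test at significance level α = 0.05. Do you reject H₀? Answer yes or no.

reject H₀: no

Group means [39.89, 40.17, 40.67], grand mean 40.296
SSB = Σnᵢ(x̄ᵢ−x̄)² = 3.241; SSW = ΣΣ(x−x̄ᵢ)² = 592.389
MSB = 3.241/2 = 1.6204; MSW = 592.389/24 = 24.6829
F = MSB/MSW = 0.0656
df = (2, 24)
p-value (upper-tail) = 0.93663
At α=0.05: p ≥ α → fail to reject H₀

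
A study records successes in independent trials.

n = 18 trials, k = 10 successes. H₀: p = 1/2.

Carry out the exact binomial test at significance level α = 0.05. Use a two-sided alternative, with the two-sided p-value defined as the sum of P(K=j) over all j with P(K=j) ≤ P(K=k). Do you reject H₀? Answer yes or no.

Exact binomial: n=18, k=10, p₀=1/2=0.5000
P(X=j) = C(n,j)·p₀^j·(1−p₀)^(n−j); p = Σ P(X=j) over j with P(X=j) ≤ P(X=10)
p-value (two-sided) = 0.81453
At α=0.05: p ≥ α → fail to reject H₀

reject H₀: no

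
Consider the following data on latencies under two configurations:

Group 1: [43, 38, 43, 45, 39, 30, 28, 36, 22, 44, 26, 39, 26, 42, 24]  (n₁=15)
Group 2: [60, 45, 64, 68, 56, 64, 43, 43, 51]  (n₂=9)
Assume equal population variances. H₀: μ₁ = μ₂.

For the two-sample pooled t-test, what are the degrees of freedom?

degrees of freedom = 22

df = n₁ + n₂ − 2 = 15 + 9 − 2 = 22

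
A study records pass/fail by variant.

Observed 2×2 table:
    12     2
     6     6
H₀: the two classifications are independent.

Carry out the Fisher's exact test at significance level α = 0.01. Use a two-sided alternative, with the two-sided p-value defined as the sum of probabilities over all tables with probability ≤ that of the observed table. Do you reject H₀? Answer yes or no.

reject H₀: no

Margins: r₁=14, r₂=12, c₁=18, c₂=8, n=26
p_obs = C(14,12)·C(12,6)/C(26,18); sum pmf over tables with pmf ≤ p_obs
p-value (two-sided) = 0.08952
At α=0.01: p ≥ α → fail to reject H₀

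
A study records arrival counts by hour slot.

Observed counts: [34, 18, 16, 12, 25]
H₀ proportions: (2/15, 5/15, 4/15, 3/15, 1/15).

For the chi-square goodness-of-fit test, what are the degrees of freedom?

degrees of freedom = 4

df = k − 1 = 5 − 1 = 4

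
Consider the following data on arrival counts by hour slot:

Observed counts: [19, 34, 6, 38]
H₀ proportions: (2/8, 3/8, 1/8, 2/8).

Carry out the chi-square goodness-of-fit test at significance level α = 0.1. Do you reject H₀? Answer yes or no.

n = 97; E_i = n·p_i = [24.25, 36.38, 12.12, 24.25]
χ² = (19−24.25)²/24.25 + (34−36.38)²/36.38 + (6−12.12)²/12.12 + (38−24.25)²/24.25 = 12.1821
df = 3
p-value (upper-tail) = 0.00678
At α=0.1: p < α → reject H₀

reject H₀: yes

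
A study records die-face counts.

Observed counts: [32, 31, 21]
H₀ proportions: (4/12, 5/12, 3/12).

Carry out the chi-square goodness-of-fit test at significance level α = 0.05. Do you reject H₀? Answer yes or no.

n = 84; E_i = n·p_i = [28.00, 35.00, 21.00]
χ² = (32−28.00)²/28.00 + (31−35.00)²/35.00 + (21−21.00)²/21.00 = 1.0286
df = 2
p-value (upper-tail) = 0.59793
At α=0.05: p ≥ α → fail to reject H₀

reject H₀: no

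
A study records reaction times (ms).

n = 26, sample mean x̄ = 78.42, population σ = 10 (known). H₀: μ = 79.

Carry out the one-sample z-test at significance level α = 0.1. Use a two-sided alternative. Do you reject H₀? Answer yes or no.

SE = σ/√n = 10/√26 = 1.9612
z = (x̄−μ₀)/SE = (78.42−79)/1.9612 = -0.2957
p-value (two-sided) = 0.76743
At α=0.1: p ≥ α → fail to reject H₀

reject H₀: no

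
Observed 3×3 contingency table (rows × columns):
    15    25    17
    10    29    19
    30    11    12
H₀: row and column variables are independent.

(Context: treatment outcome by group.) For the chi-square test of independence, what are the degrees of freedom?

df = (r−1)(c−1) = (3−1)·(3−1) = 4

degrees of freedom = 4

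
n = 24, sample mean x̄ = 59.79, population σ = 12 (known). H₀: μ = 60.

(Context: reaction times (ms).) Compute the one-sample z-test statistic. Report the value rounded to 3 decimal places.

test statistic = -0.086

SE = σ/√n = 12/√24 = 2.4495
z = (x̄−μ₀)/SE = (59.79−60)/2.4495 = -0.0857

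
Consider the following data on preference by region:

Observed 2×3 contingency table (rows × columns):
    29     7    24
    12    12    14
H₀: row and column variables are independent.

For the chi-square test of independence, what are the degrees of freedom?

degrees of freedom = 2

df = (r−1)(c−1) = (2−1)·(3−1) = 2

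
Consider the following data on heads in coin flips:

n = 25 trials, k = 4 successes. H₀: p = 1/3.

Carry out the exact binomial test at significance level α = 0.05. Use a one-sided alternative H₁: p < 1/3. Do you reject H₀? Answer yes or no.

Exact binomial: n=25, k=4, p₀=1/3=0.3333
P(X≤4) from Σ C(n,i)·p₀^i·(1−p₀)^(n−i)
p-value (one-sided, H₁ less) = 0.04620
At α=0.05: p < α → reject H₀

reject H₀: yes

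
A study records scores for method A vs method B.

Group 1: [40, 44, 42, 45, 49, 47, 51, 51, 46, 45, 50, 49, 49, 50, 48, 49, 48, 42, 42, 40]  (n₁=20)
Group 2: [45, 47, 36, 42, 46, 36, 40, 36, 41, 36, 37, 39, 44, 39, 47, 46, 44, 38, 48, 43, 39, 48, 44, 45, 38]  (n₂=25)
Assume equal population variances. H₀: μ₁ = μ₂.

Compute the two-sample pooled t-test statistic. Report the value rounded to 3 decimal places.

x̄₁=46.350, s₁=3.631, n₁=20
x̄₂=41.760, s₂=4.166, n₂=25
s_p² = [19·3.631² + 24·4.166²]/43 = 15.5142
SE = √(s_p²·(1/20+1/25)) = 1.1816
t = (46.350−41.760)/1.1816 = 3.8844
df = 43

test statistic = 3.884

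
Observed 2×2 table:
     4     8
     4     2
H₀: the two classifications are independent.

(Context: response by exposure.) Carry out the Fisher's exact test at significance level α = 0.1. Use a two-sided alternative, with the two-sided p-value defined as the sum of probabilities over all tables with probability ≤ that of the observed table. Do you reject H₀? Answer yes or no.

Margins: r₁=12, r₂=6, c₁=8, c₂=10, n=18
p_obs = C(12,4)·C(6,4)/C(18,8); sum pmf over tables with pmf ≤ p_obs
p-value (two-sided) = 0.32127
At α=0.1: p ≥ α → fail to reject H₀

reject H₀: no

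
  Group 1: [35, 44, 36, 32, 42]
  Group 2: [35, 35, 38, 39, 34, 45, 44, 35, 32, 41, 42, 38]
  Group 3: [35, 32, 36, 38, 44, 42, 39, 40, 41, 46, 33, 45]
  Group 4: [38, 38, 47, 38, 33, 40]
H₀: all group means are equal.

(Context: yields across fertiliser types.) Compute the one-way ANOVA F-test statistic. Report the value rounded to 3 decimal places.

test statistic = 0.188

Group means [37.80, 38.17, 39.25, 39.00], grand mean 38.629
SSB = Σnᵢ(x̄ᵢ−x̄)² = 11.455; SSW = ΣΣ(x−x̄ᵢ)² = 628.717
MSB = 11.455/3 = 3.8183; MSW = 628.717/31 = 20.2812
F = MSB/MSW = 0.1883
df = (3, 31)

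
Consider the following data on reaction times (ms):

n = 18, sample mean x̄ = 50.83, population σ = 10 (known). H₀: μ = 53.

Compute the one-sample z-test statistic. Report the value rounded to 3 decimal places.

SE = σ/√n = 10/√18 = 2.3570
z = (x̄−μ₀)/SE = (50.83−53)/2.3570 = -0.9207

test statistic = -0.921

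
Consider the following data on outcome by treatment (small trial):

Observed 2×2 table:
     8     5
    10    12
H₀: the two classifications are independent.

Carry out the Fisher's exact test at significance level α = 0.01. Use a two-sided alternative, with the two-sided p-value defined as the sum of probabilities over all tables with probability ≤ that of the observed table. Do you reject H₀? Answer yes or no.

reject H₀: no

Margins: r₁=13, r₂=22, c₁=18, c₂=17, n=35
p_obs = C(13,8)·C(22,10)/C(35,18); sum pmf over tables with pmf ≤ p_obs
p-value (two-sided) = 0.48868
At α=0.01: p ≥ α → fail to reject H₀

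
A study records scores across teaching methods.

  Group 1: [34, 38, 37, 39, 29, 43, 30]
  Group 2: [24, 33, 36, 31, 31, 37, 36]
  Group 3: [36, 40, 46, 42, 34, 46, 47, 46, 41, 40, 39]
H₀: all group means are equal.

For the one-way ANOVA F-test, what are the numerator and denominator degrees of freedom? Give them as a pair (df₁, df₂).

degrees of freedom = [2, 22]

k = 3 groups, N = 25 total
df = (k−1, N−k) = (3−1, 25−3) = (2, 22)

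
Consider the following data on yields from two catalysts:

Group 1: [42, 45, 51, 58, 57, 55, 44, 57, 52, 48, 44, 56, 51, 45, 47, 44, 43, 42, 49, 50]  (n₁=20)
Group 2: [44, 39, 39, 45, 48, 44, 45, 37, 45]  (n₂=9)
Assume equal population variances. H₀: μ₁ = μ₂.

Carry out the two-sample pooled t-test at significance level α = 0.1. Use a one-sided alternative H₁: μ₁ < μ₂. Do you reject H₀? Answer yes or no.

x̄₁=49.000, s₁=5.419, n₁=20
x̄₂=42.889, s₂=3.655, n₂=9
s_p² = [19·5.419² + 8·3.655²]/27 = 24.6255
SE = √(s_p²·(1/20+1/9)) = 1.9918
t = (49.000−42.889)/1.9918 = 3.0681
df = 27
p-value (one-sided, H₁ less) = 0.99757
At α=0.1: p ≥ α → fail to reject H₀

reject H₀: no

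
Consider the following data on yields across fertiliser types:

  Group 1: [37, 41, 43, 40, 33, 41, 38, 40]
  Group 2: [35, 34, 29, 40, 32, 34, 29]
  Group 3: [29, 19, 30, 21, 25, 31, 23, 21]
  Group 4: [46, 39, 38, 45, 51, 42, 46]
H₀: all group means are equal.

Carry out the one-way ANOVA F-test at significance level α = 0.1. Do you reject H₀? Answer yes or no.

reject H₀: yes

Group means [39.12, 33.29, 24.88, 43.86], grand mean 35.067
SSB = Σnᵢ(x̄ᵢ−x̄)² = 1525.831; SSW = ΣΣ(x−x̄ᵢ)² = 426.036
MSB = 1525.831/3 = 508.6103; MSW = 426.036/26 = 16.3860
F = MSB/MSW = 31.0393
df = (3, 26)
p-value (upper-tail) = 0.00000
At α=0.1: p < α → reject H₀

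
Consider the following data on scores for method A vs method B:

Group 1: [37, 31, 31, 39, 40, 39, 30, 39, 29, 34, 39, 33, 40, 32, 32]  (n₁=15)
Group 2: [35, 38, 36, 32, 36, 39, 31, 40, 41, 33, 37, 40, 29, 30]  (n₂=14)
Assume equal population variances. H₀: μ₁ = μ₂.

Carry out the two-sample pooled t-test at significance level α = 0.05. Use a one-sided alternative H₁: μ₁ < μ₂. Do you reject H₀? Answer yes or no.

reject H₀: no

x̄₁=35.000, s₁=4.088, n₁=15
x̄₂=35.500, s₂=3.956, n₂=14
s_p² = [14·4.088² + 13·3.956²]/27 = 16.2037
SE = √(s_p²·(1/15+1/14)) = 1.4959
t = (35.000−35.500)/1.4959 = -0.3343
df = 27
p-value (one-sided, H₁ less) = 0.37039
At α=0.05: p ≥ α → fail to reject H₀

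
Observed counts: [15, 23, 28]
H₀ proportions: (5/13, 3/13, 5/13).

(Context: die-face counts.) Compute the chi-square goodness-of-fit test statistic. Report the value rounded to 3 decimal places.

n = 66; E_i = n·p_i = [25.38, 15.23, 25.38]
χ² = (15−25.38)²/25.38 + (23−15.23)²/15.23 + (28−25.38)²/25.38 = 8.4808
df = 2

test statistic = 8.481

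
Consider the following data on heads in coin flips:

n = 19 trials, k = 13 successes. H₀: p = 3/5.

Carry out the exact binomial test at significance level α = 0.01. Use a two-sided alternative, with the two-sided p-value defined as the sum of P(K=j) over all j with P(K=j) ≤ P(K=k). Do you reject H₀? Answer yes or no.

reject H₀: no

Exact binomial: n=19, k=13, p₀=3/5=0.6000
P(X=j) = C(n,j)·p₀^j·(1−p₀)^(n−j); p = Σ P(X=j) over j with P(X=j) ≤ P(X=13)
p-value (two-sided) = 0.49416
At α=0.01: p ≥ α → fail to reject H₀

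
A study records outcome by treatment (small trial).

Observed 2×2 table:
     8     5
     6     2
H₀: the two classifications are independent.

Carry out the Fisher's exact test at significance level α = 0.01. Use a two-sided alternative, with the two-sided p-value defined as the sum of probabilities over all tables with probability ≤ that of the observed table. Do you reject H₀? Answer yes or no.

Margins: r₁=13, r₂=8, c₁=14, c₂=7, n=21
p_obs = C(13,8)·C(8,6)/C(21,14); sum pmf over tables with pmf ≤ p_obs
p-value (two-sided) = 0.65566
At α=0.01: p ≥ α → fail to reject H₀

reject H₀: no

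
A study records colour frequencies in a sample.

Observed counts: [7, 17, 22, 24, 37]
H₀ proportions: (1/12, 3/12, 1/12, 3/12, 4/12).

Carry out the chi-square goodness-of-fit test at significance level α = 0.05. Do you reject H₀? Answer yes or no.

reject H₀: yes

n = 107; E_i = n·p_i = [8.92, 26.75, 8.92, 26.75, 35.67]
χ² = (7−8.92)²/8.92 + (17−26.75)²/26.75 + (22−8.92)²/8.92 + (24−26.75)²/26.75 + (37−35.67)²/35.67 = 23.4953
df = 4
p-value (upper-tail) = 0.00010
At α=0.05: p < α → reject H₀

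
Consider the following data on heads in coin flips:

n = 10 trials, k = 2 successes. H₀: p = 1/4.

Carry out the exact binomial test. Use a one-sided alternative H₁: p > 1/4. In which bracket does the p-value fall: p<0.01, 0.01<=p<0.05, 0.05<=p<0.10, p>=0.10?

Exact binomial: n=10, k=2, p₀=1/4=0.2500
P(X≥2) from Σ C(n,i)·p₀^i·(1−p₀)^(n−i)
p-value (one-sided, H₁ greater) = 0.75597
→ bracket: p>=0.10

p-value bracket: p>=0.10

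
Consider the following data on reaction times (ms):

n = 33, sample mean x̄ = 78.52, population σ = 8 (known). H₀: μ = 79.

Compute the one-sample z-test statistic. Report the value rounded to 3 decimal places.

SE = σ/√n = 8/√33 = 1.3926
z = (x̄−μ₀)/SE = (78.52−79)/1.3926 = -0.3447

test statistic = -0.345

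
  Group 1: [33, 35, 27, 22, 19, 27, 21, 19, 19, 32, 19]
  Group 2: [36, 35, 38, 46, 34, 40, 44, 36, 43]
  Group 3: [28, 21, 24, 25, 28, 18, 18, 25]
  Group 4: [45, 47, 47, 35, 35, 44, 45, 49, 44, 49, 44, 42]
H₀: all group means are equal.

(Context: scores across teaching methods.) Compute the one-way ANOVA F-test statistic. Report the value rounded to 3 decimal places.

test statistic = 43.427

Group means [24.82, 39.11, 23.38, 43.83], grand mean 33.450
SSB = Σnᵢ(x̄ᵢ−x̄)² = 3213.833; SSW = ΣΣ(x−x̄ᵢ)² = 888.067
MSB = 3213.833/3 = 1071.2777; MSW = 888.067/36 = 24.6685
F = MSB/MSW = 43.4269
df = (3, 36)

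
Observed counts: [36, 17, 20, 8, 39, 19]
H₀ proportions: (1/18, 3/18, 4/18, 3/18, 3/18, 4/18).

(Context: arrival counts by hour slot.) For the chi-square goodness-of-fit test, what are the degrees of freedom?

degrees of freedom = 5

df = k − 1 = 6 − 1 = 5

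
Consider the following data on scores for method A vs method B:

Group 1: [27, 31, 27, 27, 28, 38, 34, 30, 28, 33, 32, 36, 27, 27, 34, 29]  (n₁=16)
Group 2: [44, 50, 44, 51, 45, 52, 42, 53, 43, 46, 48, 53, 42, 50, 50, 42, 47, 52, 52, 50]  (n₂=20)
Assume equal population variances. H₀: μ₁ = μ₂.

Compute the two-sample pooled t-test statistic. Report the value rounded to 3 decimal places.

test statistic = -13.488

x̄₁=30.500, s₁=3.615, n₁=16
x̄₂=47.800, s₂=3.982, n₂=20
s_p² = [15·3.615² + 19·3.982²]/34 = 14.6235
SE = √(s_p²·(1/16+1/20)) = 1.2826
t = (30.500−47.800)/1.2826 = -13.4879
df = 34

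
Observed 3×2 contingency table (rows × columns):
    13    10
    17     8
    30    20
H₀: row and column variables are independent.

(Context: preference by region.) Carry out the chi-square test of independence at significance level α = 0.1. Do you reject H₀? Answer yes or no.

reject H₀: no

Row totals [23, 25, 50], col totals [60, 38], n=98
χ² = (13−14.08)²/14.08 + (10−8.92)²/8.92 + (17−15.31)²/15.31 + (8−9.69)²/9.69 + (30−30.61)²/30.61 + (20−19.39)²/19.39 = 0.7293
df = 2
p-value (upper-tail) = 0.69445
At α=0.1: p ≥ α → fail to reject H₀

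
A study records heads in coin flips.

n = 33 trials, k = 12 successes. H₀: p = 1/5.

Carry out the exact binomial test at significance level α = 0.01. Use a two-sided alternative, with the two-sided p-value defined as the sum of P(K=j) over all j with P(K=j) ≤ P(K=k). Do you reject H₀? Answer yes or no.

reject H₀: no

Exact binomial: n=33, k=12, p₀=1/5=0.2000
P(X=j) = C(n,j)·p₀^j·(1−p₀)^(n−j); p = Σ P(X=j) over j with P(X=j) ≤ P(X=12)
p-value (two-sided) = 0.02745
At α=0.01: p ≥ α → fail to reject H₀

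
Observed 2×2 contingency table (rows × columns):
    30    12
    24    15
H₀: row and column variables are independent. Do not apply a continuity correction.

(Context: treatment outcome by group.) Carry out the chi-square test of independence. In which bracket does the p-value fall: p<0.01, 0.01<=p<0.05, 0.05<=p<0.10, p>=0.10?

Row totals [42, 39], col totals [54, 27], n=81
χ² = (30−28.00)²/28.00 + (12−14.00)²/14.00 + (24−26.00)²/26.00 + (15−13.00)²/13.00 = 0.8901
df = 1
p-value (upper-tail) = 0.34545
→ bracket: p>=0.10

p-value bracket: p>=0.10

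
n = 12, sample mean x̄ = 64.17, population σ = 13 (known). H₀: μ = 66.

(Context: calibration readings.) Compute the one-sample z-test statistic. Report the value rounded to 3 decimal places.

test statistic = -0.488

SE = σ/√n = 13/√12 = 3.7528
z = (x̄−μ₀)/SE = (64.17−66)/3.7528 = -0.4876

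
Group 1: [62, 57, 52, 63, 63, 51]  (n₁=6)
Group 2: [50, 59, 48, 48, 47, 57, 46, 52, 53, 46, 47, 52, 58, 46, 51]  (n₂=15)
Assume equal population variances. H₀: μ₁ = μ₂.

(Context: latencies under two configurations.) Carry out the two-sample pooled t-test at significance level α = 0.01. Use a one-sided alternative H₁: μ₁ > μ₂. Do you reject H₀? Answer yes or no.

x̄₁=58.000, s₁=5.514, n₁=6
x̄₂=50.667, s₂=4.467, n₂=15
s_p² = [5·5.514² + 14·4.467²]/19 = 22.7018
SE = √(s_p²·(1/6+1/15)) = 2.3015
t = (58.000−50.667)/2.3015 = 3.1863
df = 19
p-value (one-sided, H₁ greater) = 0.00243
At α=0.01: p < α → reject H₀

reject H₀: yes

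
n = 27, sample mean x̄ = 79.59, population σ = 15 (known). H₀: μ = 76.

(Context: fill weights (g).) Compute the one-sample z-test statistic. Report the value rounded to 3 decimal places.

SE = σ/√n = 15/√27 = 2.8868
z = (x̄−μ₀)/SE = (79.59−76)/2.8868 = 1.2436

test statistic = 1.244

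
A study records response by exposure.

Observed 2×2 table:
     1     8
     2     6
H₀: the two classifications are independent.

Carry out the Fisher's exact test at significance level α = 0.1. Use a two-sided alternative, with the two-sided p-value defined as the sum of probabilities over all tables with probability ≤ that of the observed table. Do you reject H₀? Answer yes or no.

Margins: r₁=9, r₂=8, c₁=3, c₂=14, n=17
p_obs = C(9,1)·C(8,2)/C(17,3); sum pmf over tables with pmf ≤ p_obs
p-value (two-sided) = 0.57647
At α=0.1: p ≥ α → fail to reject H₀

reject H₀: no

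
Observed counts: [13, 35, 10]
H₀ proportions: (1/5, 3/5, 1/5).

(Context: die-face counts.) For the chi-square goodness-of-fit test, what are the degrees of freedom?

df = k − 1 = 3 − 1 = 2

degrees of freedom = 2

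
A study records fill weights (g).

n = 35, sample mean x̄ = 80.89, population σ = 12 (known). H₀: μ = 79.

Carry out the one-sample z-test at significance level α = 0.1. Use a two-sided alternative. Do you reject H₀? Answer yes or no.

reject H₀: no

SE = σ/√n = 12/√35 = 2.0284
z = (x̄−μ₀)/SE = (80.89−79)/2.0284 = 0.9318
p-value (two-sided) = 0.35145
At α=0.1: p ≥ α → fail to reject H₀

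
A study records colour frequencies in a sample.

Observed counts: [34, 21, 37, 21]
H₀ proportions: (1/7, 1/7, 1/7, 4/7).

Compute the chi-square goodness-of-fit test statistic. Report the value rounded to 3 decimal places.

test statistic = 77.564

n = 113; E_i = n·p_i = [16.14, 16.14, 16.14, 64.57]
χ² = (34−16.14)²/16.14 + (21−16.14)²/16.14 + (37−16.14)²/16.14 + (21−64.57)²/64.57 = 77.5642
df = 3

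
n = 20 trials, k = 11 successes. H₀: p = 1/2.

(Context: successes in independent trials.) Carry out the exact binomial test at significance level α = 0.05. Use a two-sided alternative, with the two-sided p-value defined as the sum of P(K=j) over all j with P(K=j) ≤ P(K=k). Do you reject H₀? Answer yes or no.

reject H₀: no

Exact binomial: n=20, k=11, p₀=1/2=0.5000
P(X=j) = C(n,j)·p₀^j·(1−p₀)^(n−j); p = Σ P(X=j) over j with P(X=j) ≤ P(X=11)
p-value (two-sided) = 0.82380
At α=0.05: p ≥ α → fail to reject H₀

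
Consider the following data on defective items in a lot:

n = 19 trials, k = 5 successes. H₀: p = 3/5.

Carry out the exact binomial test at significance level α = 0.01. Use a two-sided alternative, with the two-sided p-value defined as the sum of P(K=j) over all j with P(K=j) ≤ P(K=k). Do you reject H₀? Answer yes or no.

reject H₀: yes

Exact binomial: n=19, k=5, p₀=3/5=0.6000
P(X=j) = C(n,j)·p₀^j·(1−p₀)^(n−j); p = Σ P(X=j) over j with P(X=j) ≤ P(X=5)
p-value (two-sided) = 0.00390
At α=0.01: p < α → reject H₀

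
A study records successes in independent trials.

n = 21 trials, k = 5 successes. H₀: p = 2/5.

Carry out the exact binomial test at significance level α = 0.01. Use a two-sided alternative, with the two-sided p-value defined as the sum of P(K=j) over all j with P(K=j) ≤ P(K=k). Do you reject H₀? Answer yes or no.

Exact binomial: n=21, k=5, p₀=2/5=0.4000
P(X=j) = C(n,j)·p₀^j·(1−p₀)^(n−j); p = Σ P(X=j) over j with P(X=j) ≤ P(X=5)
p-value (two-sided) = 0.18066
At α=0.01: p ≥ α → fail to reject H₀

reject H₀: no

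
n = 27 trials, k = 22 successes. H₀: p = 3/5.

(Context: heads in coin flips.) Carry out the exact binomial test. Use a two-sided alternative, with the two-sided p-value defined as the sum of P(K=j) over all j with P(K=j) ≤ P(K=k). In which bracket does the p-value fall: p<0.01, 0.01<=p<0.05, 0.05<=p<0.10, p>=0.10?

p-value bracket: 0.01<=p<0.05

Exact binomial: n=27, k=22, p₀=3/5=0.6000
P(X=j) = C(n,j)·p₀^j·(1−p₀)^(n−j); p = Σ P(X=j) over j with P(X=j) ≤ P(X=22)
p-value (two-sided) = 0.02888
→ bracket: 0.01<=p<0.05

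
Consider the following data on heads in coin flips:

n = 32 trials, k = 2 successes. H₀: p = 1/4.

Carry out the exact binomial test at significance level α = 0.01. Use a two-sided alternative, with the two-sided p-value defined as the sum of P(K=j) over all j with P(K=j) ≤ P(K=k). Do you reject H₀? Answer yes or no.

Exact binomial: n=32, k=2, p₀=1/4=0.2500
P(X=j) = C(n,j)·p₀^j·(1−p₀)^(n−j); p = Σ P(X=j) over j with P(X=j) ≤ P(X=2)
p-value (two-sided) = 0.01267
At α=0.01: p ≥ α → fail to reject H₀

reject H₀: no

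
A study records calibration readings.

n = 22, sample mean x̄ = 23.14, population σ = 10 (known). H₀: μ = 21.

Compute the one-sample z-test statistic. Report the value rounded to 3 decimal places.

test statistic = 1.004

SE = σ/√n = 10/√22 = 2.1320
z = (x̄−μ₀)/SE = (23.14−21)/2.1320 = 1.0037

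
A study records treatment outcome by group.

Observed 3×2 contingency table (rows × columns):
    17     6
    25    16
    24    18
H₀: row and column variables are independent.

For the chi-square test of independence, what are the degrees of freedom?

degrees of freedom = 2

df = (r−1)(c−1) = (3−1)·(2−1) = 2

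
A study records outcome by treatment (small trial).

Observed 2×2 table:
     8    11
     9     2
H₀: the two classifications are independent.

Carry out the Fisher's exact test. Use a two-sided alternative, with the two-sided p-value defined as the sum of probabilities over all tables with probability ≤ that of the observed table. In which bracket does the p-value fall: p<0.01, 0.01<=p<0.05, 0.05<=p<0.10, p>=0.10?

p-value bracket: 0.05<=p<0.10

Margins: r₁=19, r₂=11, c₁=17, c₂=13, n=30
p_obs = C(19,8)·C(11,9)/C(30,17); sum pmf over tables with pmf ≤ p_obs
p-value (two-sided) = 0.05746
→ bracket: 0.05<=p<0.10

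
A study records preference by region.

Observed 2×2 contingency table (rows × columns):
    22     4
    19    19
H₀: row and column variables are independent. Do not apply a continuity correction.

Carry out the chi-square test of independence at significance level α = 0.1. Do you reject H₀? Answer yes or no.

reject H₀: yes

Row totals [26, 38], col totals [41, 23], n=64
χ² = (22−16.66)²/16.66 + (4−9.34)²/9.34 + (19−24.34)²/24.34 + (19−13.66)²/13.66 = 8.0346
df = 1
p-value (upper-tail) = 0.00459
At α=0.1: p < α → reject H₀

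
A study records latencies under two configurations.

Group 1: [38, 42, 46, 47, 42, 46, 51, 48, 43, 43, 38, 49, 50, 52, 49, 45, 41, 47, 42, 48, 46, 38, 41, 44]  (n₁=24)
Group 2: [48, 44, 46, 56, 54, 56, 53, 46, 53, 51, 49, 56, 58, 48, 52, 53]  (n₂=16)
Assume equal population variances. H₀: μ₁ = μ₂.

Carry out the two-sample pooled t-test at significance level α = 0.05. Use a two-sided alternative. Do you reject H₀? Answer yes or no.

x̄₁=44.833, s₁=4.093, n₁=24
x̄₂=51.438, s₂=4.195, n₂=16
s_p² = [23·4.093² + 15·4.195²]/38 = 17.0861
SE = √(s_p²·(1/24+1/16)) = 1.3341
t = (44.833−51.438)/1.3341 = -4.9503
df = 38
p-value (two-sided) = 0.00002
At α=0.05: p < α → reject H₀

reject H₀: yes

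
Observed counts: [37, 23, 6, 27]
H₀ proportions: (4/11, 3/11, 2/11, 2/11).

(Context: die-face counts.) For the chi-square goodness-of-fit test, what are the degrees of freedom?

degrees of freedom = 3

df = k − 1 = 4 − 1 = 3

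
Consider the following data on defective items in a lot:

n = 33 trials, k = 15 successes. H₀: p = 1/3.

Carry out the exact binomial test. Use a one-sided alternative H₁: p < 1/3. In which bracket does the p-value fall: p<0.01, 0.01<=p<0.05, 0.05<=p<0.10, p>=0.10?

p-value bracket: p>=0.10

Exact binomial: n=33, k=15, p₀=1/3=0.3333
P(X≤15) from Σ C(n,i)·p₀^i·(1−p₀)^(n−i)
p-value (one-sided, H₁ less) = 0.94901
→ bracket: p>=0.10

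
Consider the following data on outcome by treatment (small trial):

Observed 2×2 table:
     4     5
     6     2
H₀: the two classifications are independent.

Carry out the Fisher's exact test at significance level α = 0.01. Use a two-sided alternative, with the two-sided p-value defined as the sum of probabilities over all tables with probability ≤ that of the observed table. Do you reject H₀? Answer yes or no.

Margins: r₁=9, r₂=8, c₁=10, c₂=7, n=17
p_obs = C(9,4)·C(8,6)/C(17,10); sum pmf over tables with pmf ≤ p_obs
p-value (two-sided) = 0.33484
At α=0.01: p ≥ α → fail to reject H₀

reject H₀: no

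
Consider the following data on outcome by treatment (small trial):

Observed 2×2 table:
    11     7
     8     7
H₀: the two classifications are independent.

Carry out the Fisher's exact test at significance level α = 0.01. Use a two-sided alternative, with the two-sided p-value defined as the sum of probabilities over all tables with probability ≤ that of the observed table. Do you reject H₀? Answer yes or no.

reject H₀: no

Margins: r₁=18, r₂=15, c₁=19, c₂=14, n=33
p_obs = C(18,11)·C(15,8)/C(33,19); sum pmf over tables with pmf ≤ p_obs
p-value (two-sided) = 0.73253
At α=0.01: p ≥ α → fail to reject H₀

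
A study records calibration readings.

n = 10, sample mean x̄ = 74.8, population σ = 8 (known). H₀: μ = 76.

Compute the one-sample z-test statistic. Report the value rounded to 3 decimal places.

SE = σ/√n = 8/√10 = 2.5298
z = (x̄−μ₀)/SE = (74.8−76)/2.5298 = -0.4743

test statistic = -0.474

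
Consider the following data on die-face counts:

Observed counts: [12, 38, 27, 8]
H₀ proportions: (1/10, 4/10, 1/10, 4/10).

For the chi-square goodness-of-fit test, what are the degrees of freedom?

degrees of freedom = 3

df = k − 1 = 4 − 1 = 3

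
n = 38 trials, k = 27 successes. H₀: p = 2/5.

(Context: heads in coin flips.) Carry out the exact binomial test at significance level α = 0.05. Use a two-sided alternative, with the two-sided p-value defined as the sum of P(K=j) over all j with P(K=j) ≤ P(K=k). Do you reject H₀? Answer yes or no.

reject H₀: yes

Exact binomial: n=38, k=27, p₀=2/5=0.4000
P(X=j) = C(n,j)·p₀^j·(1−p₀)^(n−j); p = Σ P(X=j) over j with P(X=j) ≤ P(X=27)
p-value (two-sided) = 0.00017
At α=0.05: p < α → reject H₀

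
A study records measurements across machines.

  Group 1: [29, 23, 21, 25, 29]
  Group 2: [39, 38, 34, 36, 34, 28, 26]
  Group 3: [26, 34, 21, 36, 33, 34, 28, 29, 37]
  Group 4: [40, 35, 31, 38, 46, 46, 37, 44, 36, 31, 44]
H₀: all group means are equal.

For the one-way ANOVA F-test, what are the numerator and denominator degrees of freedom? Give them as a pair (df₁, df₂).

degrees of freedom = [3, 28]

k = 4 groups, N = 32 total
df = (k−1, N−k) = (4−1, 32−4) = (3, 28)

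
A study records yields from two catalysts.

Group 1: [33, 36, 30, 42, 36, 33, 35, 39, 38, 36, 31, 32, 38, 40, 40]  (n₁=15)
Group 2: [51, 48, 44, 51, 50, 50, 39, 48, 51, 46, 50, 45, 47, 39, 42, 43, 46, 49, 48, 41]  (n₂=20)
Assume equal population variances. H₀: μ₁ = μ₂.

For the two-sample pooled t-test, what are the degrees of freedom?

df = n₁ + n₂ − 2 = 15 + 20 − 2 = 33

degrees of freedom = 33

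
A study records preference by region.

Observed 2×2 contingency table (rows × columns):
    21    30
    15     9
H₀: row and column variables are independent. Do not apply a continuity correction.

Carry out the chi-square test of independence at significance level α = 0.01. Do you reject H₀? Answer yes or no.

Row totals [51, 24], col totals [36, 39], n=75
χ² = (21−24.48)²/24.48 + (30−26.52)²/26.52 + (15−11.52)²/11.52 + (9−12.48)²/12.48 = 2.9730
df = 1
p-value (upper-tail) = 0.08467
At α=0.01: p ≥ α → fail to reject H₀

reject H₀: no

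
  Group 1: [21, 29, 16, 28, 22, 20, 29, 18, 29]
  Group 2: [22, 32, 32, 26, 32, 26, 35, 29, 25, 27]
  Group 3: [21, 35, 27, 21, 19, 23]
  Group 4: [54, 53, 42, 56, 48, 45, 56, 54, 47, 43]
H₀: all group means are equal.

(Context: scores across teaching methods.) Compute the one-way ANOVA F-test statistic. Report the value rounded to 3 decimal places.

test statistic = 54.841

Group means [23.56, 28.60, 24.33, 49.80], grand mean 32.629
SSB = Σnᵢ(x̄ᵢ−x̄)² = 4264.616; SSW = ΣΣ(x−x̄ᵢ)² = 803.556
MSB = 4264.616/3 = 1421.5386; MSW = 803.556/31 = 25.9211
F = MSB/MSW = 54.8409
df = (3, 31)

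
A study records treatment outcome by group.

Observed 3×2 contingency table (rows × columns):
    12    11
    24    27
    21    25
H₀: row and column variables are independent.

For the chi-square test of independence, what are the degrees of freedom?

df = (r−1)(c−1) = (3−1)·(2−1) = 2

degrees of freedom = 2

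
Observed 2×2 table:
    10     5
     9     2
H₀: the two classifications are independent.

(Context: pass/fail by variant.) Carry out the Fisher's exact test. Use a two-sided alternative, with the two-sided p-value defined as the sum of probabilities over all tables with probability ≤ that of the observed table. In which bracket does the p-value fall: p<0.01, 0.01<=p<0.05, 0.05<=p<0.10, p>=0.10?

Margins: r₁=15, r₂=11, c₁=19, c₂=7, n=26
p_obs = C(15,10)·C(11,9)/C(26,19); sum pmf over tables with pmf ≤ p_obs
p-value (two-sided) = 0.65761
→ bracket: p>=0.10

p-value bracket: p>=0.10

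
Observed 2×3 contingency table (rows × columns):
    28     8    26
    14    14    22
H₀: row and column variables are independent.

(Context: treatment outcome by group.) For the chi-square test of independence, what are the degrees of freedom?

df = (r−1)(c−1) = (2−1)·(3−1) = 2

degrees of freedom = 2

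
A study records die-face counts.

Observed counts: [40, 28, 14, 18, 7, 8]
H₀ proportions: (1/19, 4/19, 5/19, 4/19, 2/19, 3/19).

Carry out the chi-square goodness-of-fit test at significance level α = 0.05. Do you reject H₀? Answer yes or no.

n = 115; E_i = n·p_i = [6.05, 24.21, 30.26, 24.21, 12.11, 18.16]
χ² = (40−6.05)²/6.05 + (28−24.21)²/24.21 + (14−30.26)²/30.26 + (18−24.21)²/24.21 + (7−12.11)²/12.11 + (8−18.16)²/18.16 = 209.1620
df = 5
p-value (upper-tail) = 0.00000
At α=0.05: p < α → reject H₀

reject H₀: yes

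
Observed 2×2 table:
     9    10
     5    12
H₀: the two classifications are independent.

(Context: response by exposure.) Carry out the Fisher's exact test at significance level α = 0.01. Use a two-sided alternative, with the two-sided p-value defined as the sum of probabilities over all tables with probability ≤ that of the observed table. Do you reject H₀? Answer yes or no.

reject H₀: no

Margins: r₁=19, r₂=17, c₁=14, c₂=22, n=36
p_obs = C(19,9)·C(17,5)/C(36,14); sum pmf over tables with pmf ≤ p_obs
p-value (two-sided) = 0.32173
At α=0.01: p ≥ α → fail to reject H₀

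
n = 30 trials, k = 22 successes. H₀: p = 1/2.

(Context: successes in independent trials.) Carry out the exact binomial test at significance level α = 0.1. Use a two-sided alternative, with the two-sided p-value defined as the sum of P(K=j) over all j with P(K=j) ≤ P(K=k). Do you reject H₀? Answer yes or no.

reject H₀: yes

Exact binomial: n=30, k=22, p₀=1/2=0.5000
P(X=j) = C(n,j)·p₀^j·(1−p₀)^(n−j); p = Σ P(X=j) over j with P(X=j) ≤ P(X=22)
p-value (two-sided) = 0.01612
At α=0.1: p < α → reject H₀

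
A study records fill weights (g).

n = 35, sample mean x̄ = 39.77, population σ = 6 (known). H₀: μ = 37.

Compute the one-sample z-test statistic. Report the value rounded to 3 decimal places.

test statistic = 2.731

SE = σ/√n = 6/√35 = 1.0142
z = (x̄−μ₀)/SE = (39.77−37)/1.0142 = 2.7313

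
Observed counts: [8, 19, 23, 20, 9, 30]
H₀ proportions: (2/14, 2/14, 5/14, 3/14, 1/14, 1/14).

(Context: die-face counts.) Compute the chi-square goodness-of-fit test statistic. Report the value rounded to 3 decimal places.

test statistic = 75.008

n = 109; E_i = n·p_i = [15.57, 15.57, 38.93, 23.36, 7.79, 7.79]
χ² = (8−15.57)²/15.57 + (19−15.57)²/15.57 + (23−38.93)²/38.93 + (20−23.36)²/23.36 + (9−7.79)²/7.79 + (30−7.79)²/7.79 = 75.0080
df = 5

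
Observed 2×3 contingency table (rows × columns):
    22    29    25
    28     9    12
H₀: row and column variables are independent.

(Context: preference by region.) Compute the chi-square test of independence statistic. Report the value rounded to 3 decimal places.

Row totals [76, 49], col totals [50, 38, 37], n=125
χ² = (22−30.40)²/30.40 + (29−23.10)²/23.10 + (25−22.50)²/22.50 + (28−19.60)²/19.60 + (9−14.90)²/14.90 + (12−14.50)²/14.50 = 10.4704
df = 2

test statistic = 10.470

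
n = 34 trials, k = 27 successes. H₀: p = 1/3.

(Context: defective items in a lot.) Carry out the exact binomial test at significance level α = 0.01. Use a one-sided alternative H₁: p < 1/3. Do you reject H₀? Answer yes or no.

Exact binomial: n=34, k=27, p₀=1/3=0.3333
P(X≤27) from Σ C(n,i)·p₀^i·(1−p₀)^(n−i)
p-value (one-sided, H₁ less) = 1.00000
At α=0.01: p ≥ α → fail to reject H₀

reject H₀: no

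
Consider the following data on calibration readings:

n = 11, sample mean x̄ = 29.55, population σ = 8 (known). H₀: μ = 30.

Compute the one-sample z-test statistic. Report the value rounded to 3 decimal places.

test statistic = -0.187

SE = σ/√n = 8/√11 = 2.4121
z = (x̄−μ₀)/SE = (29.55−30)/2.4121 = -0.1866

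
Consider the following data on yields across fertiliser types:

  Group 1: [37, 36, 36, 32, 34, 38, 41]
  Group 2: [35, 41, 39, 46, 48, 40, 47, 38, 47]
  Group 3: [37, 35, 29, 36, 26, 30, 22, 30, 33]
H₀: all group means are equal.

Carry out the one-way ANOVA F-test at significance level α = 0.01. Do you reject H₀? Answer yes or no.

Group means [36.29, 42.33, 30.89], grand mean 36.520
SSB = Σnᵢ(x̄ᵢ−x̄)² = 589.923; SSW = ΣΣ(x−x̄ᵢ)² = 422.317
MSB = 589.923/2 = 294.9613; MSW = 422.317/22 = 19.1962
F = MSB/MSW = 15.3656
df = (2, 22)
p-value (upper-tail) = 0.00007
At α=0.01: p < α → reject H₀

reject H₀: yes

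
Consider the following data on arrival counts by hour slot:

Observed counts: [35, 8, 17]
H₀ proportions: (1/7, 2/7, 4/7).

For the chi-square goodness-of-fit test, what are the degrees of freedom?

degrees of freedom = 2

df = k − 1 = 3 − 1 = 2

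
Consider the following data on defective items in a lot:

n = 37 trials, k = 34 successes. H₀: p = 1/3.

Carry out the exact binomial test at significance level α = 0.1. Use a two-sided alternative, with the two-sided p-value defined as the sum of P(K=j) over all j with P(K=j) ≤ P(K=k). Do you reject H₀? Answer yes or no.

reject H₀: yes

Exact binomial: n=37, k=34, p₀=1/3=0.3333
P(X=j) = C(n,j)·p₀^j·(1−p₀)^(n−j); p = Σ P(X=j) over j with P(X=j) ≤ P(X=34)
p-value (two-sided) = 0.00000
At α=0.1: p < α → reject H₀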